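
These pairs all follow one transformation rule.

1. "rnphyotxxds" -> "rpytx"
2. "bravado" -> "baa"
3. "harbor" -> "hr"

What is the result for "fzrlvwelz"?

frve

The rule is to keep every other character starting from the first (positions 1st, 3rd, 5th, ...), then delete the last character.
For "fzrlvwelz", step one produces "frvez"; step two turns that into "frve".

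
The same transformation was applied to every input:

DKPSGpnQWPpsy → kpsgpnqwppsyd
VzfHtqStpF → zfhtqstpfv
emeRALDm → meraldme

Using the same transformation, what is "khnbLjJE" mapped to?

hnbljjek

Each output is the input with this applied: move the first character to the end, then convert every letter to lowercase.
On "khnbLjJE" that produces "hnbljjek".
(Check on "emeRALDm": → "meRALDme" → "meraldme" ✓)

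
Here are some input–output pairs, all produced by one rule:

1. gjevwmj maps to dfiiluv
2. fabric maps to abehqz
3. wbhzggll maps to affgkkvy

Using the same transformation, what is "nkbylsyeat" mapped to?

The pattern: shift every letter 1 place backward in the alphabet (wrapping around), then sort the characters into alphabetical order.
On "nkbylsyeat": the first step gives "mjaxkrxdzs", and the second then gives "adjkmrsxxz".

adjkmrsxxz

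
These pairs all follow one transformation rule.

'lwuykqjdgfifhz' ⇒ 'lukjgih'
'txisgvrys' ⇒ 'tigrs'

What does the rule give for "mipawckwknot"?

mpwkko

The rule is to keep every other character starting from the first (positions 1st, 3rd, 5th, ...).
For "mipawckwknot" the result is "mpwkko".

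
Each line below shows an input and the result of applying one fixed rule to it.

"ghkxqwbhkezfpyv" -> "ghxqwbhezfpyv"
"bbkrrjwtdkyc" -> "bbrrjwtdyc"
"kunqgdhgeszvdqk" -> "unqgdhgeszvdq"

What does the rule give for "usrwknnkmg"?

Each output is the input with this applied: remove every "k".
"usrwknnkmg" → "usrwnnmg".

usrwnnmg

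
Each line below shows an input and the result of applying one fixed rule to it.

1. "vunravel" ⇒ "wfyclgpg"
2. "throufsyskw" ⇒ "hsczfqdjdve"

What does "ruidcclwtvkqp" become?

The pattern: shift every letter 11 places forward in the alphabet (wrapping around), then swap the first and last characters.
Starting from "ruidcclwtvkqp": after the first operation, "cftonnwhegvba"; after the second, "aftonnwhegvbc".
(Check on "vunravel": → "gfyclgpw" → "wfyclgpg" ✓)

aftonnwhegvbc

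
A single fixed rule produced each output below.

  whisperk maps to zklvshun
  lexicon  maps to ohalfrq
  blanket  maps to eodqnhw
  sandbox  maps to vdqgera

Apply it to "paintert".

The pattern: shift every letter 3 places forward in the alphabet (wrapping around).
For "paintert" the result is "sdlqwhuw".

sdlqwhuw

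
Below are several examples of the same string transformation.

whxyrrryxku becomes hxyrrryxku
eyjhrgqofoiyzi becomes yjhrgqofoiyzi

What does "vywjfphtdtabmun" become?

ywjfphtdtabmun

The rule is to delete the first character.
Applying that to "vywjfphtdtabmun" gives "ywjfphtdtabmun".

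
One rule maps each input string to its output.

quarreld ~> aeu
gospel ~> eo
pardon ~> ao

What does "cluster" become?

Looking at the pairs, the operation is to sort the characters into alphabetical order, then keep only the vowels.
For "cluster", step one produces "celrstu"; step two turns that into "eu".

eu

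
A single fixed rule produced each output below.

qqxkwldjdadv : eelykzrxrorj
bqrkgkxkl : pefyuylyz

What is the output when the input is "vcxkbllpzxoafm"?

Looking at the pairs, the operation is to shift every letter 12 places backward in the alphabet (wrapping around).
On "vcxkbllpzxoafm" that produces "jqlypzzdnlcota".

jqlypzzdnlcota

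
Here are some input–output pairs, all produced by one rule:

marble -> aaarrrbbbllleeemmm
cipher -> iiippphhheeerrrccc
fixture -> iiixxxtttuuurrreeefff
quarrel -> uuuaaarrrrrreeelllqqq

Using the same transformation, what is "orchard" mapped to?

Rule — move the first character to the end, then repeat every character 3 times.
On "orchard": the first step gives "rchardo", and the second then gives "rrrccchhhaaarrrdddooo".

rrrccchhhaaarrrdddooo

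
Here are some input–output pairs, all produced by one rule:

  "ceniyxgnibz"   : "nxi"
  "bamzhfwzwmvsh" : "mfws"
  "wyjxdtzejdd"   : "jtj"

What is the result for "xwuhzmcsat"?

Looking at the pairs, the operation is to keep one character in every 3, starting at position 3 (positions 3rd, 6th, 9th, ...).
Doing the same to "xwuhzmcsat": "uma".

uma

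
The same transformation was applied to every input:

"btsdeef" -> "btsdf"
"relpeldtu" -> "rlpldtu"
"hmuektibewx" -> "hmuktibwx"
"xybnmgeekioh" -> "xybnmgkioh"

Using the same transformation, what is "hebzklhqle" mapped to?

hbzklhql

What's happening: remove every "e".
Doing the same to "hebzklhqle": "hbzklhql".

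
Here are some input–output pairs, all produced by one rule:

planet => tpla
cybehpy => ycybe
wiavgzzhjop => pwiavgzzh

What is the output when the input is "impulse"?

The rule is to move the last character to the front, then delete the last 2 characters.
For "impulse" the result is "eimpu".
(Check on "planet": → "tplane" → "tpla" ✓)

eimpu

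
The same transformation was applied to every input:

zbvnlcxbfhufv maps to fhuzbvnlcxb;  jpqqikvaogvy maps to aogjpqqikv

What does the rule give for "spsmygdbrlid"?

brlspsmygd

Rule — delete the last 2 characters, then move the last 3 characters to the front (rotate right by 3).
Working it through for "spsmygdbrlid": intermediate "spsmygdbrl", final "brlspsmygd".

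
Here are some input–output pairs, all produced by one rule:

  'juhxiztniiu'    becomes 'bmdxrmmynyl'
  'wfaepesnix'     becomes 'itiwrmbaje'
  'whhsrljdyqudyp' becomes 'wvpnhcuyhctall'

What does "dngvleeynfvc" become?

Rule — move the first 3 characters to the end (rotate left by 3), then shift every letter 4 places forward in the alphabet (wrapping around).
For "dngvleeynfvc", step one produces "vleeynfvcdng"; step two turns that into "zpiicrjzghrk".

zpiicrjzghrk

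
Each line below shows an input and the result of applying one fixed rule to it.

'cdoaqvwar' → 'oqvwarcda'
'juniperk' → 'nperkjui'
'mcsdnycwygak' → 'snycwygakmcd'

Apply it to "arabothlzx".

aothlzxarb

Each output is the input with this applied: move the first 3 characters to the end (rotate left by 3), then swap the first and last characters.
Working it through for "arabothlzx": intermediate "bothlzxara", final "aothlzxarb".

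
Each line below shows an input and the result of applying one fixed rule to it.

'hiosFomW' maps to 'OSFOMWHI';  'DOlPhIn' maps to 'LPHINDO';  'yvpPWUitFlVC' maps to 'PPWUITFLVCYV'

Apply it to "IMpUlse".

The pattern: move the first 2 characters to the end (rotate left by 2), then convert every letter to uppercase.
So "IMpUlse" becomes "PULSEIM".

PULSEIM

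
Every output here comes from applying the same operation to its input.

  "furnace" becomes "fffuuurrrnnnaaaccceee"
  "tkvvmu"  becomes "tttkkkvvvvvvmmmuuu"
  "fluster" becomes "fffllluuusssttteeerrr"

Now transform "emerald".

eeemmmeeerrraaalllddd

The rule is to repeat every character 3 times.
For "emerald" the result is "eeemmmeeerrraaalllddd".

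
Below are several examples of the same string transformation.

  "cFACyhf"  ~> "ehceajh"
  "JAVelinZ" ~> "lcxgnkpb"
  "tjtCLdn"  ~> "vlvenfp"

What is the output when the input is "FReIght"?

htgkijv

The rule is to shift every letter 2 places forward in the alphabet (wrapping around), then convert every letter to lowercase.
For "FReIght", step one produces "HTgKijv"; step two turns that into "htgkijv".
(Check on "JAVelinZ": → "LCXgnkpB" → "lcxgnkpb" ✓)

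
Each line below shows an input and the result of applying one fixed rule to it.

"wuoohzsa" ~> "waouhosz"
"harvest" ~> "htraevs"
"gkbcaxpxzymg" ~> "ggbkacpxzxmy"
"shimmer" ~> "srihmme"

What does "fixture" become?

Looking at the pairs, the operation is to move the last character to the front, then swap each adjacent pair of characters (1↔2, 3↔4, ...).
Starting from "fixture": after the first operation, "efixtur"; after the second, "fexiutr".
(Check on "harvest": → "tharves" → "htraevs" ✓)

fexiutr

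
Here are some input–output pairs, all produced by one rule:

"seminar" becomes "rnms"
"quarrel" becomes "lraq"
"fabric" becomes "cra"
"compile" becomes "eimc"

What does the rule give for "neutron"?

nrun

Each output is the input with this applied: reverse the string, then keep every other character starting from the first (positions 1st, 3rd, 5th, ...).
Starting from "neutron": after the first operation, "nortuen"; after the second, "nrun".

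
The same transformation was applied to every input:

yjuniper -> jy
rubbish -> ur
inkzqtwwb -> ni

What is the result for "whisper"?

The pattern: swap each adjacent pair of characters (1↔2, 3↔4, ...), then keep only the first 2 characters.
Starting from "whisper": after the first operation, "hwsiepr"; after the second, "hw".

hw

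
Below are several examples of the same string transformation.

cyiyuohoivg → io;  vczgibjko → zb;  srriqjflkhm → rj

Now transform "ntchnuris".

cu

What's happening: keep one character in every 3, starting at position 3 (positions 3rd, 6th, 9th, ...), then delete the last character.
Starting from "ntchnuris": after the first operation, "cus"; after the second, "cu".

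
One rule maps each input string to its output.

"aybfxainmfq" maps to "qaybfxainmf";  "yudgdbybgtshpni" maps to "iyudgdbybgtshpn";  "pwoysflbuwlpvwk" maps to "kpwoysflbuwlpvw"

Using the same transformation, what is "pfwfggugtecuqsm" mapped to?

In each case the input is transformed by: move the last character to the front.
For "pfwfggugtecuqsm" the result is "mpfwfggugtecuqs".

mpfwfggugtecuqs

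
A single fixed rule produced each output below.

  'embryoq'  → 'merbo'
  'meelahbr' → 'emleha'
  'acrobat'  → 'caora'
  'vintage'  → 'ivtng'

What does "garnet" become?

agnr

In each case the input is transformed by: swap each adjacent pair of characters (1↔2, 3↔4, ...), then delete the last 2 characters.
Doing the same to "garnet": "agnr".
(Check on "acrobat": → "caorabt" → "caora" ✓)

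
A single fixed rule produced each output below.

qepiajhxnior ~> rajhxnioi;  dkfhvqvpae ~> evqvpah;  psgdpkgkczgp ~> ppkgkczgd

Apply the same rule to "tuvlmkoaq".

qmkoal

Looking at the pairs, the operation is to delete the first 3 characters, then swap the first and last characters.
For "tuvlmkoaq", step one produces "lmkoaq"; step two turns that into "qmkoal".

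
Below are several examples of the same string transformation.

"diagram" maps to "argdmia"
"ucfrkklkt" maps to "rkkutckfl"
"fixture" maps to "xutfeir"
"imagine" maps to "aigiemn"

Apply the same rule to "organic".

What's happening: take characters alternately from the front and the back (1st, last, 2nd, 2nd-last, ...), then move the last 3 characters to the front (rotate right by 3).
Working it through for "organic": intermediate "ocrigna", final "gnaocri".

gnaocri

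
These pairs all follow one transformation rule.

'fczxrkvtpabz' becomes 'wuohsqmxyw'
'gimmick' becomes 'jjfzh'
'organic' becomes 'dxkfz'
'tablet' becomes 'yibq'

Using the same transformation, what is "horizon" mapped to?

What's happening: shift every letter 3 places backward in the alphabet (wrapping around), then delete the first 2 characters.
Starting from "horizon": after the first operation, "elofwlk"; after the second, "ofwlk".

ofwlk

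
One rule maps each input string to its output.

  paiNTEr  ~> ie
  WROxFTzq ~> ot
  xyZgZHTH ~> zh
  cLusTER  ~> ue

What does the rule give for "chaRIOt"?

Looking at the pairs, the operation is to keep one character in every 3, starting at position 3 (positions 3rd, 6th, 9th, ...), then convert every letter to lowercase.
On "chaRIOt" that produces "ao".

ao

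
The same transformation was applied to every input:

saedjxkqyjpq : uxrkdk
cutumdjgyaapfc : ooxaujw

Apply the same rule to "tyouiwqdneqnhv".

What's happening: keep every other character starting from the second (positions 2nd, 4th, 6th, ...), then shift every letter 6 places backward in the alphabet (wrapping around).
"tyouiwqdneqnhv" → "yuwdenv" → "soqxyhp".
(Check on "cutumdjgyaapfc": → "uudgapc" → "ooxaujw" ✓)

soqxyhp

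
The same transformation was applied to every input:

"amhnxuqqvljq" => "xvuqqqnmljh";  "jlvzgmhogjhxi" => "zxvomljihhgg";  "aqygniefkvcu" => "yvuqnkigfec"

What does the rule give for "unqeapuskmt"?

utsqpnmkea

What's happening: delete the first character, then sort the characters into reverse alphabetical order.
Working it through for "unqeapuskmt": intermediate "nqeapuskmt", final "utsqpnmkea".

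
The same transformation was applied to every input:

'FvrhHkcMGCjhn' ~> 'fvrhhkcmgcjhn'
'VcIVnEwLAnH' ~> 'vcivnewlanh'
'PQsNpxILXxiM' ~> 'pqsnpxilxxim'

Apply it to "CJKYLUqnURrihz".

Looking at the pairs, the operation is to convert every letter to lowercase.
For "CJKYLUqnURrihz" the result is "cjkyluqnurrihz".

cjkyluqnurrihz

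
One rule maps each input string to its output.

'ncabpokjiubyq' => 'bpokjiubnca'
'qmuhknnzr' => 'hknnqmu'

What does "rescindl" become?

cinres

Each output is the input with this applied: delete the last 2 characters, then move the first 3 characters to the end (rotate left by 3).
For "rescindl", step one produces "rescin"; step two turns that into "cinres".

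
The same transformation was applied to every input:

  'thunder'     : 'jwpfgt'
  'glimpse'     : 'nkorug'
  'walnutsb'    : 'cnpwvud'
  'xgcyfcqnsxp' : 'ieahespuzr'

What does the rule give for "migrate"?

kitcvg

The pattern: delete the first character, then shift every letter 2 places forward in the alphabet (wrapping around).
Working it through for "migrate": intermediate "igrate", final "kitcvg".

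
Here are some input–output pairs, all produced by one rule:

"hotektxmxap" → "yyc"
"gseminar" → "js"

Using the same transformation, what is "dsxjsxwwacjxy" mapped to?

Rule — keep one character in every 3, starting at position 3 (positions 3rd, 6th, 9th, ...), then shift every letter 5 places forward in the alphabet (wrapping around).
On "dsxjsxwwacjxy": the first step gives "xxax", and the second then gives "ccfc".

ccfc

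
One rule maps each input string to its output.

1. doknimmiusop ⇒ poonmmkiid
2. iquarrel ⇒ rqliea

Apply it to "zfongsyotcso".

tssooongfc

Looking at the pairs, the operation is to sort the characters into reverse alphabetical order, then delete the first 2 characters.
Working it through for "zfongsyotcso": intermediate "zytssooongfc", final "tssooongfc".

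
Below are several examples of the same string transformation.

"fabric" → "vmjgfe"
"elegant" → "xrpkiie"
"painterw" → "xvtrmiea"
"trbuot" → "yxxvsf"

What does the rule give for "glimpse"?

wtqpmki

In each case the input is transformed by: shift every letter 4 places forward in the alphabet (wrapping around), then sort the characters into reverse alphabetical order.
"glimpse" → "kpmqtwi" → "wtqpmki".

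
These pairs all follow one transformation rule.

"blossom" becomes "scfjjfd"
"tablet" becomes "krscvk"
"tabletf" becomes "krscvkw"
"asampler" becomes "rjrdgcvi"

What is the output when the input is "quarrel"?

The pattern: shift every letter 9 places backward in the alphabet (wrapping around).
So "quarrel" becomes "hlriivc".

hlriivc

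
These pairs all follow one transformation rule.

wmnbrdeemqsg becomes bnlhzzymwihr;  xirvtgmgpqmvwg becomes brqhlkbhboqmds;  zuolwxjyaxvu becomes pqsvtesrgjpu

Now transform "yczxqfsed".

What's happening: reverse the string, then shift every letter 5 places backward in the alphabet (wrapping around).
"yczxqfsed" → "desfqxzcy" → "yznalsuxt".
(Check on "zuolwxjyaxvu": → "uvxayjxwlouz" → "pqsvtesrgjpu" ✓)

yznalsuxt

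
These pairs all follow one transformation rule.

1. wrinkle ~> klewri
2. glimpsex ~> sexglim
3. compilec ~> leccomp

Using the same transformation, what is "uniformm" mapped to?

rmmunif

Rule — move the last 3 characters to the front (rotate right by 3), then delete the last character.
So "uniformm" becomes "rmmunif".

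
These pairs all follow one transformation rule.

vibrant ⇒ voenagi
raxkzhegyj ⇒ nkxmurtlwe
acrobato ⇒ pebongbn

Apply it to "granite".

What's happening: move the first character to the end, then shift every letter 13 places forward in the alphabet (wrapping around) — i.e. ROT13.
Applying both steps to "granite": "raniteg", then "enavgrt".

enavgrt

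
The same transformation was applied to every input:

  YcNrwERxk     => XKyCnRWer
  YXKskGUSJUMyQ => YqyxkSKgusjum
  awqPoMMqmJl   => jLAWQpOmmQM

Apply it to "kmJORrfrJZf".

zFKMjorRFRj

What's happening: flip the case of every letter, then move the last 2 characters to the front (rotate right by 2).
Starting from "kmJORrfrJZf": after the first operation, "KMjorRFRjzF"; after the second, "zFKMjorRFRj".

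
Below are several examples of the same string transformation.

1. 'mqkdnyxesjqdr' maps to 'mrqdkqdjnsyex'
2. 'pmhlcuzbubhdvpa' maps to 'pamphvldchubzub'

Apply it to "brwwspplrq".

Looking at the pairs, the operation is to take characters alternately from the front and the back (1st, last, 2nd, 2nd-last, ...).
So "brwwspplrq" becomes "bqrrwlwpsp".

bqrrwlwpsp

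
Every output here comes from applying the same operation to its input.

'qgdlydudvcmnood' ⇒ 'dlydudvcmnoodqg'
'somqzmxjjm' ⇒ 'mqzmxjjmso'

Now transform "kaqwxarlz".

qwxarlzka

The rule is to move the first 2 characters to the end (rotate left by 2).
On "kaqwxarlz" that produces "qwxarlzka".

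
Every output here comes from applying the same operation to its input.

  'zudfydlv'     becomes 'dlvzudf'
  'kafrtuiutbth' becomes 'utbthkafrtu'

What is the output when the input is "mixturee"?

The transformation: swap the front and back halves of the string, then delete the first character.
For "mixturee" the result is "reemixt".

reemixt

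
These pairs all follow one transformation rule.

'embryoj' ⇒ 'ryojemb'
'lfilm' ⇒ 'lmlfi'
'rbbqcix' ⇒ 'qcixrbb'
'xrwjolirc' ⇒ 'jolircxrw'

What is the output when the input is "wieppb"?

The pattern: move the first 3 characters to the end (rotate left by 3).
For "wieppb" the result is "ppbwie".

ppbwie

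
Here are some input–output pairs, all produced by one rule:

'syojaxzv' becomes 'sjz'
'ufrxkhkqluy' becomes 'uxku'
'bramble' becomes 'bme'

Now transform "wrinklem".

Looking at the pairs, the operation is to keep one character in every 3, starting at position 1 (positions 1st, 4th, 7th, ...).
"wrinklem" → "wne".

wne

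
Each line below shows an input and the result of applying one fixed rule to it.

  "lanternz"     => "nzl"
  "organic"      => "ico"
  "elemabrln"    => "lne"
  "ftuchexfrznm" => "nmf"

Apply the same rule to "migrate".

tem

What's happening: move the first character to the end, then keep only the last 3 characters.
Doing the same to "migrate": "tem".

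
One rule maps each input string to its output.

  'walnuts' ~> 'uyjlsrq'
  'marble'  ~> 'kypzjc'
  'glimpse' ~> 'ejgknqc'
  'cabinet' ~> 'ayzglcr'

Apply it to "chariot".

afypgmr

The transformation: shift every letter 2 places backward in the alphabet (wrapping around).
On "chariot" that produces "afypgmr".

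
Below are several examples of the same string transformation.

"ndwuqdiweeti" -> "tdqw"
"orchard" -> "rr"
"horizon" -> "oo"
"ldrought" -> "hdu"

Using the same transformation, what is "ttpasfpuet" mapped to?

In each case the input is transformed by: move the last 3 characters to the front (rotate right by 3), then keep one character in every 3, starting at position 2 (positions 2nd, 5th, 8th, ...).
"ttpasfpuet" → "uetttpasfp" → "ets".

ets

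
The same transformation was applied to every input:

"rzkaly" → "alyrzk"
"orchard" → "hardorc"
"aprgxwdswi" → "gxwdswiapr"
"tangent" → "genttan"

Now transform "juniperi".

iperijun

What's happening: move the first 3 characters to the end (rotate left by 3).
"juniperi" → "iperijun".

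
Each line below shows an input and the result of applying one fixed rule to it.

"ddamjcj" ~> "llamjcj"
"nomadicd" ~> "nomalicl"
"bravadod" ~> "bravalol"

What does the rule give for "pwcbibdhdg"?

pwcbiblhlg

The transformation: replace every "d" with "l".
So "pwcbibdhdg" becomes "pwcbiblhlg".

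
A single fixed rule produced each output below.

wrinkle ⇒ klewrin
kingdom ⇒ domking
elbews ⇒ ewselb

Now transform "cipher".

Looking at the pairs, the operation is to move the last 3 characters to the front (rotate right by 3).
"cipher" → "hercip".

hercip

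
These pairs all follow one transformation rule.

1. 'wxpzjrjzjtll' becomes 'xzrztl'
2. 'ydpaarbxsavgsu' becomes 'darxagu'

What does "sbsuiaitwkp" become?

The pattern: keep every other character starting from the second (positions 2nd, 4th, 6th, ...).
Applying that to "sbsuiaitwkp" gives "buatk".

buatk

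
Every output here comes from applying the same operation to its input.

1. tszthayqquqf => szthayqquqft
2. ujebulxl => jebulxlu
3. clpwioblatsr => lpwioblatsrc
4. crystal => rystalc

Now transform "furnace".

urnacef

The transformation: move the first character to the end.
For "furnace" the result is "urnacef".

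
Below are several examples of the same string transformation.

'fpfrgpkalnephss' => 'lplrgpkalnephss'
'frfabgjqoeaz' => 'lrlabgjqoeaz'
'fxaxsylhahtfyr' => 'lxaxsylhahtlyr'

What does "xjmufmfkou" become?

In each case the input is transformed by: replace every "f" with "l".
"xjmufmfkou" → "xjmulmlkou".

xjmulmlkou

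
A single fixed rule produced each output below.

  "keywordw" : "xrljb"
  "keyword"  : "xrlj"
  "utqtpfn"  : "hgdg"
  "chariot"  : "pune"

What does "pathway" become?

In each case the input is transformed by: delete the last 3 characters, then shift every letter 13 places forward in the alphabet (wrapping around) — i.e. ROT13.
For "pathway", step one produces "path"; step two turns that into "cngu".

cngu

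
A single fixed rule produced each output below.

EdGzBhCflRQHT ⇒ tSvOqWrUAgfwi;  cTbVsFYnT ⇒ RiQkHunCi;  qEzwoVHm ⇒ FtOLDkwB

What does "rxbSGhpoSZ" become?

The transformation: shift every letter 11 places backward in the alphabet (wrapping around), then flip the case of every letter.
For "rxbSGhpoSZ" the result is "GMQhvWEDho".

GMQhvWEDho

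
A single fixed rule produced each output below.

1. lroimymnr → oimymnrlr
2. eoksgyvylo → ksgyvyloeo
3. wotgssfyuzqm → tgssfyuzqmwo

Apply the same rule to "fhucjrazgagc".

ucjrazgagcfh

In each case the input is transformed by: move the first 2 characters to the end (rotate left by 2).
On "fhucjrazgagc" that produces "ucjrazgagcfh".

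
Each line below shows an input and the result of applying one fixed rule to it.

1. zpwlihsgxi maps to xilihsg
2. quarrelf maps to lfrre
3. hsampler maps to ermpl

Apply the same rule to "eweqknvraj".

ajqknvr

Looking at the pairs, the operation is to delete the first 3 characters, then move the last 2 characters to the front (rotate right by 2).
On "eweqknvraj": the first step gives "qknvraj", and the second then gives "ajqknvr".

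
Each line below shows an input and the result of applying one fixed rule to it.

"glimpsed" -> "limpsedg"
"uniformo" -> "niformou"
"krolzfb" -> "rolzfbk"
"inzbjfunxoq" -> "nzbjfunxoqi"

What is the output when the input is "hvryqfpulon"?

vryqfpulonh

The rule is to move the first character to the end.
For "hvryqfpulon" the result is "vryqfpulonh".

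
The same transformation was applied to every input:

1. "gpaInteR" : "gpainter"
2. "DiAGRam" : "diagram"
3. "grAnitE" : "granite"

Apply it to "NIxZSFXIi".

In each case the input is transformed by: convert every letter to lowercase.
Applying that to "NIxZSFXIi" gives "nixzsfxii".

nixzsfxii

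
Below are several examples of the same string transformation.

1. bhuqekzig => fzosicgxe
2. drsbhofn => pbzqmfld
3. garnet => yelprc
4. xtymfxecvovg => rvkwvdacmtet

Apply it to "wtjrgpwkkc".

Rule — shift every letter 2 places backward in the alphabet (wrapping around), then swap each adjacent pair of characters (1↔2, 3↔4, ...).
Starting from "wtjrgpwkkc": after the first operation, "urhpenuiia"; after the second, "ruphneiuai".

ruphneiuai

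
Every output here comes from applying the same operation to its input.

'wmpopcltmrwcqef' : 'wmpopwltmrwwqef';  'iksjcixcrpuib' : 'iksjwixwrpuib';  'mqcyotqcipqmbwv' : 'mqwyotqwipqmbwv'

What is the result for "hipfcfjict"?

Rule — replace every "c" with "w".
Applying that to "hipfcfjict" gives "hipfwfjiwt".

hipfwfjiwt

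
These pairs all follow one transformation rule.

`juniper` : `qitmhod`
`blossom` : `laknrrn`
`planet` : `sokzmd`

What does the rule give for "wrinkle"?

Rule — shift every letter 1 place backward in the alphabet (wrapping around), then move the last character to the front.
On "wrinkle": the first step gives "vqhmjkd", and the second then gives "dvqhmjk".

dvqhmjk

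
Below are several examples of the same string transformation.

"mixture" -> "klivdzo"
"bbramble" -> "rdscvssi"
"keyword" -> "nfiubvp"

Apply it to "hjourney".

lievpyaf

Rule — shift every letter 9 places backward in the alphabet (wrapping around), then move the first 3 characters to the end (rotate left by 3).
On "hjourney": the first step gives "yaflievp", and the second then gives "lievpyaf".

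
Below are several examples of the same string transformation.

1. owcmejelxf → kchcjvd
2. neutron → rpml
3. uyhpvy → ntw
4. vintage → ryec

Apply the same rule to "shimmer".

kkcp

What's happening: delete the first 3 characters, then shift every letter 2 places backward in the alphabet (wrapping around).
Applying that to "shimmer" gives "kkcp".
(Check on "neutron": → "tron" → "rpml" ✓)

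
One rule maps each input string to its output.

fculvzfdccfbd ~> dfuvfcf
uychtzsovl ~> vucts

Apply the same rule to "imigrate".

tiir

Rule — keep every other character starting from the first (positions 1st, 3rd, 5th, ...), then move the last character to the front.
Working it through for "imigrate": intermediate "iirt", final "tiir".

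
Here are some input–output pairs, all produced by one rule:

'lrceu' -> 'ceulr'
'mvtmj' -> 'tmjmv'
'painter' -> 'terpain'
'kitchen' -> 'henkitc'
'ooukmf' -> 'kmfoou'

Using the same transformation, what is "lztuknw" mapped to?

knwlztu

The rule is to move the last 3 characters to the front (rotate right by 3).
So "lztuknw" becomes "knwlztu".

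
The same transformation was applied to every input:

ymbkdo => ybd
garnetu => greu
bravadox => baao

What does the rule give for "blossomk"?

Looking at the pairs, the operation is to keep every other character starting from the first (positions 1st, 3rd, 5th, ...).
Doing the same to "blossomk": "bosm".

bosm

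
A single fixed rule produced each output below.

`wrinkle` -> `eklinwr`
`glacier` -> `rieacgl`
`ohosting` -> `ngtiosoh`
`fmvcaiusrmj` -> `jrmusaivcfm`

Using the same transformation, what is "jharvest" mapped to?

In each case the input is transformed by: swap each adjacent pair of characters (1↔2, 3↔4, ...), then reverse the string.
For "jharvest", step one produces "hjraevts"; step two turns that into "stvearjh".

stvearjh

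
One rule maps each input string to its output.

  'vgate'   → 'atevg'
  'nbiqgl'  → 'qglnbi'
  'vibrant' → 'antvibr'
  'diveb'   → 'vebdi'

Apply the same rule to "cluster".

terclus

Each output is the input with this applied: move the last 3 characters to the front (rotate right by 3).
"cluster" → "terclus".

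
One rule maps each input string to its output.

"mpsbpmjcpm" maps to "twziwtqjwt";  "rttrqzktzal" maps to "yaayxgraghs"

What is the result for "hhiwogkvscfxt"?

oopdvnrczjmea

Looking at the pairs, the operation is to shift every letter 7 places forward in the alphabet (wrapping around).
So "hhiwogkvscfxt" becomes "oopdvnrczjmea".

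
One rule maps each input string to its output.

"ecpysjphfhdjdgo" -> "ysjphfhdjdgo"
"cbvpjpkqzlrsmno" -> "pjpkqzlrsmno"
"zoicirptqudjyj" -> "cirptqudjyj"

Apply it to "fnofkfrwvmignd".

The rule is to delete the first 3 characters.
So "fnofkfrwvmignd" becomes "fkfrwvmignd".

fkfrwvmignd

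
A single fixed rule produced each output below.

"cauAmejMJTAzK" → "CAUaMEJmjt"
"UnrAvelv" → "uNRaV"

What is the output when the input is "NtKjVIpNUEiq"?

The rule is to delete the last 3 characters, then flip the case of every letter.
Starting from "NtKjVIpNUEiq": after the first operation, "NtKjVIpNU"; after the second, "nTkJviPnu".

nTkJviPnu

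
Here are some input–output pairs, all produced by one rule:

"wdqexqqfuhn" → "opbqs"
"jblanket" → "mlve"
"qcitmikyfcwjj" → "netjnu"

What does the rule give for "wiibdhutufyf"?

tmseqq

What's happening: shift every letter 11 places forward in the alphabet (wrapping around), then keep every other character starting from the second (positions 2nd, 4th, 6th, ...).
"wiibdhutufyf" → "httmosfefqjq" → "tmseqq".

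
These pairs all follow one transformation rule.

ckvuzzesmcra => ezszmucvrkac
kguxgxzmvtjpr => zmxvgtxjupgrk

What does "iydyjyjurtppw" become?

juyrjtypdpywi

What's happening: take characters alternately from the front and the back (1st, last, 2nd, 2nd-last, ...), then reverse the string.
"iydyjyjurtppw" → "iwypdpytjryuj" → "juyrjtypdpywi".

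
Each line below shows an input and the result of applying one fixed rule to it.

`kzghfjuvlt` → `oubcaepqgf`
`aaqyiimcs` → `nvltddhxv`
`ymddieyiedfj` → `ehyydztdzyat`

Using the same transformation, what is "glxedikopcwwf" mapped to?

The pattern: swap the first and last characters, then shift every letter 5 places backward in the alphabet (wrapping around).
Applying both steps to "glxedikopcwwf": "flxedikopcwwg", then "agszydfjkxrrb".

agszydfjkxrrb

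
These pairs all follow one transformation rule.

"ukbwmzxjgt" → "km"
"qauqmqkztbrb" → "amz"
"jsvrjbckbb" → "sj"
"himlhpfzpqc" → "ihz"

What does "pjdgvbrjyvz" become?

In each case the input is transformed by: delete the last 3 characters, then keep one character in every 3, starting at position 2 (positions 2nd, 5th, 8th, ...).
Applying both steps to "pjdgvbrjyvz": "pjdgvbrj", then "jvj".

jvj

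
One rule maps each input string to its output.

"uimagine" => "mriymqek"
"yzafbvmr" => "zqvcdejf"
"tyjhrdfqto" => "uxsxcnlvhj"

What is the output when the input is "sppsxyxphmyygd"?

The transformation: shift every letter 4 places forward in the alphabet (wrapping around), then move the last 3 characters to the front (rotate right by 3).
"sppsxyxphmyygd" → "wttwbcbtlqcckh" → "ckhwttwbcbtlqc".

ckhwttwbcbtlqc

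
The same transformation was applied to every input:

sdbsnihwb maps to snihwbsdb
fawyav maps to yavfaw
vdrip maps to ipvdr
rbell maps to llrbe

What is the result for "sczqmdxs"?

qmdxsscz

Each output is the input with this applied: move the first 3 characters to the end (rotate left by 3).
For "sczqmdxs" the result is "qmdxsscz".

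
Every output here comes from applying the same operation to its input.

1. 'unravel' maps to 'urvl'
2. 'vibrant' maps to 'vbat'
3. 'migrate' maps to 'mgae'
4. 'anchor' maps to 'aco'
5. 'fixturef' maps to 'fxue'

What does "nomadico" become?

nmdc

The rule is to keep every other character starting from the first (positions 1st, 3rd, 5th, ...).
Doing the same to "nomadico": "nmdc".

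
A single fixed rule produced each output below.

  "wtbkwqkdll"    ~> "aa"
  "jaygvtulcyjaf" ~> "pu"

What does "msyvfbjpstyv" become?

The rule is to shift every letter 11 places backward in the alphabet (wrapping around), then keep only the last 2 characters.
On "msyvfbjpstyv": the first step gives "bhnkuqyehink", and the second then gives "nk".
(Check on "wtbkwqkdll": → "liqzlfzsaa" → "aa" ✓)

nk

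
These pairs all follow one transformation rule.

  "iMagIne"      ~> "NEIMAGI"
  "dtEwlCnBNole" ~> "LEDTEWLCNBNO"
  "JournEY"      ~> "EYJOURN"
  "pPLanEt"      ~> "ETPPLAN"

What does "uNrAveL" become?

Looking at the pairs, the operation is to move the last 2 characters to the front (rotate right by 2), then convert every letter to uppercase.
On "uNrAveL": the first step gives "eLuNrAv", and the second then gives "ELUNRAV".

ELUNRAV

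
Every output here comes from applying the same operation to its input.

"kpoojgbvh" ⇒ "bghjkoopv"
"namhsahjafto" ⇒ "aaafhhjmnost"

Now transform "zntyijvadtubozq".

Rule — sort the characters into alphabetical order.
So "zntyijvadtubozq" becomes "abdijnoqttuvyzz".

abdijnoqttuvyzz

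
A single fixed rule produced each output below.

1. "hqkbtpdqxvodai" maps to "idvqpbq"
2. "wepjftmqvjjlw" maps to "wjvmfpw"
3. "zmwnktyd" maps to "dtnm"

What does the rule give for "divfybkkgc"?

What's happening: reverse the string, then keep every other character starting from the first (positions 1st, 3rd, 5th, ...).
Doing the same to "divfybkkgc": "ckbfi".

ckbfi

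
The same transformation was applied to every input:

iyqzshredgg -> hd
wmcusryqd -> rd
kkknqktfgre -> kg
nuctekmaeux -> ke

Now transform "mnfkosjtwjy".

Each output is the input with this applied: keep one character in every 3, starting at position 3 (positions 3rd, 6th, 9th, ...), then delete the first character.
On "mnfkosjtwjy" that produces "sw".

sw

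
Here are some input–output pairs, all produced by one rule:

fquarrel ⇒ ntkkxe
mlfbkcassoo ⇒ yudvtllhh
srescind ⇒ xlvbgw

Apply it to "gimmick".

ffbvd

The rule is to delete the first 2 characters, then shift every letter 7 places backward in the alphabet (wrapping around).
Doing the same to "gimmick": "ffbvd".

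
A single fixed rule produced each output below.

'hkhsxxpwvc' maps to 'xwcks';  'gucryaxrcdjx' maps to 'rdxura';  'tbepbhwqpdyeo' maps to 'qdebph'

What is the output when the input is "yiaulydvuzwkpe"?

Rule — keep every other character starting from the second (positions 2nd, 4th, 6th, ...), then move the last 3 characters to the front (rotate right by 3).
"yiaulydvuzwkpe" → "zkeiuyv".

zkeiuyv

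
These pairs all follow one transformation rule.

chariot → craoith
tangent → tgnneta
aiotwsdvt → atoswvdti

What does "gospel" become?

Rule — swap each adjacent pair of characters (1↔2, 3↔4, ...), then move the first character to the end.
"gospel" → "gpsleo".
(Check on "chariot": → "hcraoit" → "craoith" ✓)

gpsleo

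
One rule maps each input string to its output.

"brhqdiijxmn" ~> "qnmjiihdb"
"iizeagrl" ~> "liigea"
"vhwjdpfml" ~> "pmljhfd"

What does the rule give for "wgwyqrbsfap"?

The rule is to sort the characters into reverse alphabetical order, then delete the first 2 characters.
Applying both steps to "wgwyqrbsfap": "ywwsrqpgfba", then "wsrqpgfba".

wsrqpgfba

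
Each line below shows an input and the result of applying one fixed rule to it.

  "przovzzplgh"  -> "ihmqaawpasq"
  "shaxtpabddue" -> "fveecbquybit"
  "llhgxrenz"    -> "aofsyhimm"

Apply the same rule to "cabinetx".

The rule is to shift every letter 1 place forward in the alphabet (wrapping around), then reverse the string.
"cabinetx" → "yufojcbd".

yufojcbd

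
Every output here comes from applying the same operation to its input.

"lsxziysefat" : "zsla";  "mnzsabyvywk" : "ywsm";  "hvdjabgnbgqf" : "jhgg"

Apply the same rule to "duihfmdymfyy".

In each case the input is transformed by: keep one character in every 3, starting at position 1 (positions 1st, 4th, 7th, ...), then sort the characters into reverse alphabetical order.
"duihfmdymfyy" → "dhdf" → "hfdd".

hfdd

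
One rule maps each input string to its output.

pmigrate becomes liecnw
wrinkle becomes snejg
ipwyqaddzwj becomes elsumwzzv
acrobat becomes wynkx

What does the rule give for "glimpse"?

Looking at the pairs, the operation is to delete the last 2 characters, then shift every letter 4 places backward in the alphabet (wrapping around).
So "glimpse" becomes "cheil".

cheil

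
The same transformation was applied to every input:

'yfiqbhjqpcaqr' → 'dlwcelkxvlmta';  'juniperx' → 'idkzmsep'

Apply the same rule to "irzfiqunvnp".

uadlpiqikdm

The pattern: shift every letter 5 places backward in the alphabet (wrapping around), then move the first 2 characters to the end (rotate left by 2).
Starting from "irzfiqunvnp": after the first operation, "dmuadlpiqik"; after the second, "uadlpiqikdm".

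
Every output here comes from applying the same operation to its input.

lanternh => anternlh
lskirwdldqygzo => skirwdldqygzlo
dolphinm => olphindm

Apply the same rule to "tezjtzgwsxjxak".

ezjtzgwsxjxatk

Looking at the pairs, the operation is to swap the first and last characters, then move the first character to the end.
For "tezjtzgwsxjxak", step one produces "kezjtzgwsxjxat"; step two turns that into "ezjtzgwsxjxatk".
(Check on "lskirwdldqygzo": → "oskirwdldqygzl" → "skirwdldqygzlo" ✓)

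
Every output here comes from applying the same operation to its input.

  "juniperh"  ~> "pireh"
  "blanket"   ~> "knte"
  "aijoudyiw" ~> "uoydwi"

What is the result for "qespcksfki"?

The pattern: delete the first 3 characters, then swap each adjacent pair of characters (1↔2, 3↔4, ...).
For "qespcksfki", step one produces "pcksfki"; step two turns that into "cpskkfi".
(Check on "aijoudyiw": → "oudyiw" → "uoydwi" ✓)

cpskkfi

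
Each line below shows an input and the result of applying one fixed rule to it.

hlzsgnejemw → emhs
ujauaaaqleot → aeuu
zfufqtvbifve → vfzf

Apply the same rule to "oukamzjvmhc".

Each output is the input with this applied: keep one character in every 3, starting at position 1 (positions 1st, 4th, 7th, ...), then swap the front and back halves of the string.
Starting from "oukamzjvmhc": after the first operation, "oajh"; after the second, "jhoa".
(Check on "ujauaaaqleot": → "uuae" → "aeuu" ✓)

jhoa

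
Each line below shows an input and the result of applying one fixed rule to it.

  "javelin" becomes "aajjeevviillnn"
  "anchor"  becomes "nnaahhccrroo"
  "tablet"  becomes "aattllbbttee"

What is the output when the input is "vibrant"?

The rule is to swap each adjacent pair of characters (1↔2, 3↔4, ...), then double every character.
"vibrant" → "ivrbnat" → "iivvrrbbnnaatt".

iivvrrbbnnaatt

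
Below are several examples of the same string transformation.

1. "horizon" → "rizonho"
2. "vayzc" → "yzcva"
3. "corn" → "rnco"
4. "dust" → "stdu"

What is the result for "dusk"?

skdu

Rule — move the first 2 characters to the end (rotate left by 2).
"dusk" → "skdu".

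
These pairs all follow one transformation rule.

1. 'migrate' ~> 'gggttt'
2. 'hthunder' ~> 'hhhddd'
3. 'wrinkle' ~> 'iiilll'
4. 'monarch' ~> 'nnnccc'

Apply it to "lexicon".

xxxooo

In each case the input is transformed by: keep one character in every 3, starting at position 3 (positions 3rd, 6th, 9th, ...), then repeat every character 3 times.
So "lexicon" becomes "xxxooo".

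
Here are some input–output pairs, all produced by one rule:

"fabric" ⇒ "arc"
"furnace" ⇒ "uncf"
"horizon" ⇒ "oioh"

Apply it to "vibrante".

What's happening: move the first character to the end, then keep every other character starting from the first (positions 1st, 3rd, 5th, ...).
"vibrante" → "ibrantev" → "irne".
(Check on "furnace": → "urnacef" → "uncf" ✓)

irne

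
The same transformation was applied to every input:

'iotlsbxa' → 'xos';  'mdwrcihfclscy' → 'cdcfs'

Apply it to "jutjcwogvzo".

Each output is the input with this applied: move the last 2 characters to the front (rotate right by 2), then keep one character in every 3, starting at position 1 (positions 1st, 4th, 7th, ...).
Starting from "jutjcwogvzo": after the first operation, "zojutjcwogv"; after the second, "zucg".
(Check on "mdwrcihfclscy": → "cymdwrcihfcls" → "cdcfs" ✓)

zucg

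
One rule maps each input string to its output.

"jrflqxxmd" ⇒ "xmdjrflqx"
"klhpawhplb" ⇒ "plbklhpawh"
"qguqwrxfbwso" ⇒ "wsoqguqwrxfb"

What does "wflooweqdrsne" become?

snewflooweqdr

What's happening: move the last 3 characters to the front (rotate right by 3).
So "wflooweqdrsne" becomes "snewflooweqdr".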